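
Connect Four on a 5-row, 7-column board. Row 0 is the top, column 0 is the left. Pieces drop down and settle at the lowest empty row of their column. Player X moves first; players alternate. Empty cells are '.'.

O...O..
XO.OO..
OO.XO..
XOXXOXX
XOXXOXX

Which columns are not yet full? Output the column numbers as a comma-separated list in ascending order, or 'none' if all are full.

col 0: top cell = 'O' → FULL
col 1: top cell = '.' → open
col 2: top cell = '.' → open
col 3: top cell = '.' → open
col 4: top cell = 'O' → FULL
col 5: top cell = '.' → open
col 6: top cell = '.' → open

Answer: 1,2,3,5,6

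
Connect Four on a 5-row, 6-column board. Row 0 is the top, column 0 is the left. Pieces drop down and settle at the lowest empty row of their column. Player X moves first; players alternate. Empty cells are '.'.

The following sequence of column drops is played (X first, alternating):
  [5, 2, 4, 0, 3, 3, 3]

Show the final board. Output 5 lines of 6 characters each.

Move 1: X drops in col 5, lands at row 4
Move 2: O drops in col 2, lands at row 4
Move 3: X drops in col 4, lands at row 4
Move 4: O drops in col 0, lands at row 4
Move 5: X drops in col 3, lands at row 4
Move 6: O drops in col 3, lands at row 3
Move 7: X drops in col 3, lands at row 2

Answer: ......
......
...X..
...O..
O.OXXX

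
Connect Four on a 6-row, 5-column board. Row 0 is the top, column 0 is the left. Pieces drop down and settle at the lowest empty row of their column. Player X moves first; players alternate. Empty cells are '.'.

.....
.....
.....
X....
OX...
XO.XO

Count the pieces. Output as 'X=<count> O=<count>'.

X=4 O=3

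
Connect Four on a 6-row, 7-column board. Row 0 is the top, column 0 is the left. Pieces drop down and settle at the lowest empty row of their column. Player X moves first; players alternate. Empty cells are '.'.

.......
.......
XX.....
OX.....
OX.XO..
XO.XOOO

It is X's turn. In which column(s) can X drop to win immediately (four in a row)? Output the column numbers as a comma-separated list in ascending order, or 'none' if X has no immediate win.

col 0: drop X → no win
col 1: drop X → WIN!
col 2: drop X → no win
col 3: drop X → no win
col 4: drop X → no win
col 5: drop X → no win
col 6: drop X → no win

Answer: 1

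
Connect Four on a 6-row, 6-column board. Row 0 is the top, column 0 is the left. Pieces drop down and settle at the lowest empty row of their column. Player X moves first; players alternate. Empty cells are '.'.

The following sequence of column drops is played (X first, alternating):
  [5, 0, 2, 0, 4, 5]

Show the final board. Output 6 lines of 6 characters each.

Answer: ......
......
......
......
O....O
O.X.XX

Derivation:
Move 1: X drops in col 5, lands at row 5
Move 2: O drops in col 0, lands at row 5
Move 3: X drops in col 2, lands at row 5
Move 4: O drops in col 0, lands at row 4
Move 5: X drops in col 4, lands at row 5
Move 6: O drops in col 5, lands at row 4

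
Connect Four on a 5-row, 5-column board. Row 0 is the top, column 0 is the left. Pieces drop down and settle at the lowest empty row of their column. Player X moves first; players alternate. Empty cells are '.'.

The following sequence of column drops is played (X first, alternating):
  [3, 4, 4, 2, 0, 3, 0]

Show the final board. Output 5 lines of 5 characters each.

Answer: .....
.....
.....
X..OX
X.OXO

Derivation:
Move 1: X drops in col 3, lands at row 4
Move 2: O drops in col 4, lands at row 4
Move 3: X drops in col 4, lands at row 3
Move 4: O drops in col 2, lands at row 4
Move 5: X drops in col 0, lands at row 4
Move 6: O drops in col 3, lands at row 3
Move 7: X drops in col 0, lands at row 3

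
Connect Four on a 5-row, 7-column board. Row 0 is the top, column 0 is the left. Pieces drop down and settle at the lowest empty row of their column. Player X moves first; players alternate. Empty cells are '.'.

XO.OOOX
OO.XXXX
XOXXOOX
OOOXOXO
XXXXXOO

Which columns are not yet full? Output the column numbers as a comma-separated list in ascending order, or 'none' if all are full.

col 0: top cell = 'X' → FULL
col 1: top cell = 'O' → FULL
col 2: top cell = '.' → open
col 3: top cell = 'O' → FULL
col 4: top cell = 'O' → FULL
col 5: top cell = 'O' → FULL
col 6: top cell = 'X' → FULL

Answer: 2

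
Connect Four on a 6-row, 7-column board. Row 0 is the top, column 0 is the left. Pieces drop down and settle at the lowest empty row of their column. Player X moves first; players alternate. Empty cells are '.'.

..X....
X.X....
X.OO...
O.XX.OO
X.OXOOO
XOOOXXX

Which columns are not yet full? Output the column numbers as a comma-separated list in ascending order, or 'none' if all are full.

col 0: top cell = '.' → open
col 1: top cell = '.' → open
col 2: top cell = 'X' → FULL
col 3: top cell = '.' → open
col 4: top cell = '.' → open
col 5: top cell = '.' → open
col 6: top cell = '.' → open

Answer: 0,1,3,4,5,6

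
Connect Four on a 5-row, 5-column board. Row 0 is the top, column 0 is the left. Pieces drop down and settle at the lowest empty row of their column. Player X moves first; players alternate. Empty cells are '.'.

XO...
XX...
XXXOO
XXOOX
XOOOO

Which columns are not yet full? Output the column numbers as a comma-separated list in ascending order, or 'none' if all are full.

Answer: 2,3,4

Derivation:
col 0: top cell = 'X' → FULL
col 1: top cell = 'O' → FULL
col 2: top cell = '.' → open
col 3: top cell = '.' → open
col 4: top cell = '.' → open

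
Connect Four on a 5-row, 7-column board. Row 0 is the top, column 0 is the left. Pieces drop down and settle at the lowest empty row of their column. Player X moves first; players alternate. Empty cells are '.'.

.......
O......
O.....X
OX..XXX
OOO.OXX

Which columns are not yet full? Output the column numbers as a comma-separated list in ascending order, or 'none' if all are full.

Answer: 0,1,2,3,4,5,6

Derivation:
col 0: top cell = '.' → open
col 1: top cell = '.' → open
col 2: top cell = '.' → open
col 3: top cell = '.' → open
col 4: top cell = '.' → open
col 5: top cell = '.' → open
col 6: top cell = '.' → open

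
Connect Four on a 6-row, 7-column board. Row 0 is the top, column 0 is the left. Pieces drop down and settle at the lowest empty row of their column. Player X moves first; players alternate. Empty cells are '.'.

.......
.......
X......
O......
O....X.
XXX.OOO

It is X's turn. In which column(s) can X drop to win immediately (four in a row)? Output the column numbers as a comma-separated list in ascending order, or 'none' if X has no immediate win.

Answer: 3

Derivation:
col 0: drop X → no win
col 1: drop X → no win
col 2: drop X → no win
col 3: drop X → WIN!
col 4: drop X → no win
col 5: drop X → no win
col 6: drop X → no win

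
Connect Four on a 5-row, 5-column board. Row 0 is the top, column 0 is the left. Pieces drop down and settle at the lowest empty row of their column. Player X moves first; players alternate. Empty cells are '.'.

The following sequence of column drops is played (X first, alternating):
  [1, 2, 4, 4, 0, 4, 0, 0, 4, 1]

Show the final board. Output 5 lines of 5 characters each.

Answer: .....
....X
O...O
XO..O
XXO.X

Derivation:
Move 1: X drops in col 1, lands at row 4
Move 2: O drops in col 2, lands at row 4
Move 3: X drops in col 4, lands at row 4
Move 4: O drops in col 4, lands at row 3
Move 5: X drops in col 0, lands at row 4
Move 6: O drops in col 4, lands at row 2
Move 7: X drops in col 0, lands at row 3
Move 8: O drops in col 0, lands at row 2
Move 9: X drops in col 4, lands at row 1
Move 10: O drops in col 1, lands at row 3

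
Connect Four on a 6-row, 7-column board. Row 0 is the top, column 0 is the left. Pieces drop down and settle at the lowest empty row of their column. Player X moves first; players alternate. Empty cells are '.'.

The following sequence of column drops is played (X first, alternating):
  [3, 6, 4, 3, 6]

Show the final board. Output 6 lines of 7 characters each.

Move 1: X drops in col 3, lands at row 5
Move 2: O drops in col 6, lands at row 5
Move 3: X drops in col 4, lands at row 5
Move 4: O drops in col 3, lands at row 4
Move 5: X drops in col 6, lands at row 4

Answer: .......
.......
.......
.......
...O..X
...XX.O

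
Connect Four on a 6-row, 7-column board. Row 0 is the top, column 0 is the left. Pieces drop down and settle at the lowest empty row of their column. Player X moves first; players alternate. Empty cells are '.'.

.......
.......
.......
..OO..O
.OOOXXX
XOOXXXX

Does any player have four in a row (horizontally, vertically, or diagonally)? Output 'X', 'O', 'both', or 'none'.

X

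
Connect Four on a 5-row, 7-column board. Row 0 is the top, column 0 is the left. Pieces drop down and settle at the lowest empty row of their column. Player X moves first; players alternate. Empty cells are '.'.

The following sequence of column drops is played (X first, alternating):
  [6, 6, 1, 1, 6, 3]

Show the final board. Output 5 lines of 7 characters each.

Move 1: X drops in col 6, lands at row 4
Move 2: O drops in col 6, lands at row 3
Move 3: X drops in col 1, lands at row 4
Move 4: O drops in col 1, lands at row 3
Move 5: X drops in col 6, lands at row 2
Move 6: O drops in col 3, lands at row 4

Answer: .......
.......
......X
.O....O
.X.O..X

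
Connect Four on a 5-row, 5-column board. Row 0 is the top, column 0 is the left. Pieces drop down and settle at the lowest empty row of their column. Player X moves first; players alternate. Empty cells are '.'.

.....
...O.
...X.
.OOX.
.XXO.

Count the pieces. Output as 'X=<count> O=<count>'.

X=4 O=4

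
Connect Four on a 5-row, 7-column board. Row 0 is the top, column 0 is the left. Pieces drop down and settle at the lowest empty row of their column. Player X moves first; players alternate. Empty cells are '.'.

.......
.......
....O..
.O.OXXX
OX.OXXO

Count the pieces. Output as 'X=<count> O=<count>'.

X=6 O=6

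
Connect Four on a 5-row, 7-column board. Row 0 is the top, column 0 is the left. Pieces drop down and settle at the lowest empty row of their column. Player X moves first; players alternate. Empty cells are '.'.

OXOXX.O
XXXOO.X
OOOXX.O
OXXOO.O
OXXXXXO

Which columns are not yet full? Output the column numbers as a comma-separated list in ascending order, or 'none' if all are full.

Answer: 5

Derivation:
col 0: top cell = 'O' → FULL
col 1: top cell = 'X' → FULL
col 2: top cell = 'O' → FULL
col 3: top cell = 'X' → FULL
col 4: top cell = 'X' → FULL
col 5: top cell = '.' → open
col 6: top cell = 'O' → FULL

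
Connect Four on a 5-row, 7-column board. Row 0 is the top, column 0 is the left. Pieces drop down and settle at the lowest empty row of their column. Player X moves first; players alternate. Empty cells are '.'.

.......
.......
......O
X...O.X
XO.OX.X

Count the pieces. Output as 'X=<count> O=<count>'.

X=5 O=4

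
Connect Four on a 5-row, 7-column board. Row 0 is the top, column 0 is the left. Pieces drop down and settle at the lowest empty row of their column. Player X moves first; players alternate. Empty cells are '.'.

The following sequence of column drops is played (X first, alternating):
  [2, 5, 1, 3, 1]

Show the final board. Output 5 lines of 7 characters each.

Move 1: X drops in col 2, lands at row 4
Move 2: O drops in col 5, lands at row 4
Move 3: X drops in col 1, lands at row 4
Move 4: O drops in col 3, lands at row 4
Move 5: X drops in col 1, lands at row 3

Answer: .......
.......
.......
.X.....
.XXO.O.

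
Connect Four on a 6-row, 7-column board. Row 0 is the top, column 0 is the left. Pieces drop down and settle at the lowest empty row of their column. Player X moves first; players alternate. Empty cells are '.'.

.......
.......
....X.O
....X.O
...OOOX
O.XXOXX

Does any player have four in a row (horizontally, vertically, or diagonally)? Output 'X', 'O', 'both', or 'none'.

none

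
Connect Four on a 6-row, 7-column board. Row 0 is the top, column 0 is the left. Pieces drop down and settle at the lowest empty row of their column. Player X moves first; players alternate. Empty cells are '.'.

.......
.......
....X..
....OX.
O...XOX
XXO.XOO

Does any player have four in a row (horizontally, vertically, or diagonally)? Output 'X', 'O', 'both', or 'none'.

none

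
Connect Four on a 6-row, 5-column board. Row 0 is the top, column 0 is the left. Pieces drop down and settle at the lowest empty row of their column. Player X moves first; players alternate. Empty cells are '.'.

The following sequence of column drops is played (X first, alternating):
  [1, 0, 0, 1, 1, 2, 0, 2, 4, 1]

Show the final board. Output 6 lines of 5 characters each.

Answer: .....
.....
.O...
XX...
XOO..
OXO.X

Derivation:
Move 1: X drops in col 1, lands at row 5
Move 2: O drops in col 0, lands at row 5
Move 3: X drops in col 0, lands at row 4
Move 4: O drops in col 1, lands at row 4
Move 5: X drops in col 1, lands at row 3
Move 6: O drops in col 2, lands at row 5
Move 7: X drops in col 0, lands at row 3
Move 8: O drops in col 2, lands at row 4
Move 9: X drops in col 4, lands at row 5
Move 10: O drops in col 1, lands at row 2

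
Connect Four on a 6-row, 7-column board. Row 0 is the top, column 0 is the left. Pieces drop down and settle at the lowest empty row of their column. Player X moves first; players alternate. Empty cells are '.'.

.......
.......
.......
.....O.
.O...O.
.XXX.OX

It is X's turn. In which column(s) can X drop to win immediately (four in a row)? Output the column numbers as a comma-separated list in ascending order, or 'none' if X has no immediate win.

Answer: 0,4

Derivation:
col 0: drop X → WIN!
col 1: drop X → no win
col 2: drop X → no win
col 3: drop X → no win
col 4: drop X → WIN!
col 5: drop X → no win
col 6: drop X → no win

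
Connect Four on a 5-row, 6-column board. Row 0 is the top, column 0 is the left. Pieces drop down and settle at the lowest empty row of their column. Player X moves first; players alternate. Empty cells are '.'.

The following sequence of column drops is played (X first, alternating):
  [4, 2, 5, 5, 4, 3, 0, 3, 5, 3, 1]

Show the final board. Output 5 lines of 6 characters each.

Move 1: X drops in col 4, lands at row 4
Move 2: O drops in col 2, lands at row 4
Move 3: X drops in col 5, lands at row 4
Move 4: O drops in col 5, lands at row 3
Move 5: X drops in col 4, lands at row 3
Move 6: O drops in col 3, lands at row 4
Move 7: X drops in col 0, lands at row 4
Move 8: O drops in col 3, lands at row 3
Move 9: X drops in col 5, lands at row 2
Move 10: O drops in col 3, lands at row 2
Move 11: X drops in col 1, lands at row 4

Answer: ......
......
...O.X
...OXO
XXOOXX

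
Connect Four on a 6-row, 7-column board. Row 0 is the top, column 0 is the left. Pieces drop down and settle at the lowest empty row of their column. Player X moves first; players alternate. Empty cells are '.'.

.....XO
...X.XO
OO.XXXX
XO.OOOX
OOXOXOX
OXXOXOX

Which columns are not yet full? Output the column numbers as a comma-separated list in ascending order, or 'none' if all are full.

Answer: 0,1,2,3,4

Derivation:
col 0: top cell = '.' → open
col 1: top cell = '.' → open
col 2: top cell = '.' → open
col 3: top cell = '.' → open
col 4: top cell = '.' → open
col 5: top cell = 'X' → FULL
col 6: top cell = 'O' → FULL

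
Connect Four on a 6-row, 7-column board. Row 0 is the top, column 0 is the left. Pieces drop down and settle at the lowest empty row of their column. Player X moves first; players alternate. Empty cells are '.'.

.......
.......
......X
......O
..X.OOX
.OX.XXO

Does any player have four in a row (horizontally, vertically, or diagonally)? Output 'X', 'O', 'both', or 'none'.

none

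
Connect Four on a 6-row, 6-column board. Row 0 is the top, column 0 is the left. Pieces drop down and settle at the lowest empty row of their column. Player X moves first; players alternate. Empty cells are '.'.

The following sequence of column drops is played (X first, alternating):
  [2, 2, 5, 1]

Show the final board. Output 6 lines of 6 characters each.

Answer: ......
......
......
......
..O...
.OX..X

Derivation:
Move 1: X drops in col 2, lands at row 5
Move 2: O drops in col 2, lands at row 4
Move 3: X drops in col 5, lands at row 5
Move 4: O drops in col 1, lands at row 5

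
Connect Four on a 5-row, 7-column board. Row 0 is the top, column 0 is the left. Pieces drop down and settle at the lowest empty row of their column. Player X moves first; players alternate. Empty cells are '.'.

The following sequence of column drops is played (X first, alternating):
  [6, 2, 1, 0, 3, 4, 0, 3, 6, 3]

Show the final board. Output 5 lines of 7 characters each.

Answer: .......
.......
...O...
X..O..X
OXOXO.X

Derivation:
Move 1: X drops in col 6, lands at row 4
Move 2: O drops in col 2, lands at row 4
Move 3: X drops in col 1, lands at row 4
Move 4: O drops in col 0, lands at row 4
Move 5: X drops in col 3, lands at row 4
Move 6: O drops in col 4, lands at row 4
Move 7: X drops in col 0, lands at row 3
Move 8: O drops in col 3, lands at row 3
Move 9: X drops in col 6, lands at row 3
Move 10: O drops in col 3, lands at row 2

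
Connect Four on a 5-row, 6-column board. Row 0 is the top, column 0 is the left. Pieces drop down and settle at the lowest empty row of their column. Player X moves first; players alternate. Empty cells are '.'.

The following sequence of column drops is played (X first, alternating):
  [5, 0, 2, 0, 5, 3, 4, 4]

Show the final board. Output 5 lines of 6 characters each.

Answer: ......
......
......
O...OX
O.XOXX

Derivation:
Move 1: X drops in col 5, lands at row 4
Move 2: O drops in col 0, lands at row 4
Move 3: X drops in col 2, lands at row 4
Move 4: O drops in col 0, lands at row 3
Move 5: X drops in col 5, lands at row 3
Move 6: O drops in col 3, lands at row 4
Move 7: X drops in col 4, lands at row 4
Move 8: O drops in col 4, lands at row 3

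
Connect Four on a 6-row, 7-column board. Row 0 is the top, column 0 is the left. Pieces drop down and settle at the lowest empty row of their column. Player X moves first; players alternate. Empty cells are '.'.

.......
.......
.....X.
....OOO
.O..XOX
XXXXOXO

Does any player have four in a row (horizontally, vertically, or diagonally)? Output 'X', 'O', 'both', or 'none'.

X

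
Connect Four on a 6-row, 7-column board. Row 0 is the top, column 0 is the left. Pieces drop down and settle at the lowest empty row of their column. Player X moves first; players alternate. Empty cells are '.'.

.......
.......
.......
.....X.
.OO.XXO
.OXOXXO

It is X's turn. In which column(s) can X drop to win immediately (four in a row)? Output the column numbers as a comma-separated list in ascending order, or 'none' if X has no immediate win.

Answer: 5

Derivation:
col 0: drop X → no win
col 1: drop X → no win
col 2: drop X → no win
col 3: drop X → no win
col 4: drop X → no win
col 5: drop X → WIN!
col 6: drop X → no win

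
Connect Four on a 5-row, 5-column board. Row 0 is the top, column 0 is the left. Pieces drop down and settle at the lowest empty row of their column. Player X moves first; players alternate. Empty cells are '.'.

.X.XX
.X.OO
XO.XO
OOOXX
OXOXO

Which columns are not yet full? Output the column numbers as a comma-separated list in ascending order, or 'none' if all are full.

col 0: top cell = '.' → open
col 1: top cell = 'X' → FULL
col 2: top cell = '.' → open
col 3: top cell = 'X' → FULL
col 4: top cell = 'X' → FULL

Answer: 0,2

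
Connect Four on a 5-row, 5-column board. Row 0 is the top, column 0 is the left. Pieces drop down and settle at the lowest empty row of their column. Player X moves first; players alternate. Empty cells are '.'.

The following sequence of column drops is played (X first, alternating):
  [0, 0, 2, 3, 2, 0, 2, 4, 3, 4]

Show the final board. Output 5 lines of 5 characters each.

Move 1: X drops in col 0, lands at row 4
Move 2: O drops in col 0, lands at row 3
Move 3: X drops in col 2, lands at row 4
Move 4: O drops in col 3, lands at row 4
Move 5: X drops in col 2, lands at row 3
Move 6: O drops in col 0, lands at row 2
Move 7: X drops in col 2, lands at row 2
Move 8: O drops in col 4, lands at row 4
Move 9: X drops in col 3, lands at row 3
Move 10: O drops in col 4, lands at row 3

Answer: .....
.....
O.X..
O.XXO
X.XOO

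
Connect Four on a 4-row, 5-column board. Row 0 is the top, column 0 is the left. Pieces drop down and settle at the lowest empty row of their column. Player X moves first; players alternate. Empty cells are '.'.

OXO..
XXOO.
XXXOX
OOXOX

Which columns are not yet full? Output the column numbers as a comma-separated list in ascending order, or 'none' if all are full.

col 0: top cell = 'O' → FULL
col 1: top cell = 'X' → FULL
col 2: top cell = 'O' → FULL
col 3: top cell = '.' → open
col 4: top cell = '.' → open

Answer: 3,4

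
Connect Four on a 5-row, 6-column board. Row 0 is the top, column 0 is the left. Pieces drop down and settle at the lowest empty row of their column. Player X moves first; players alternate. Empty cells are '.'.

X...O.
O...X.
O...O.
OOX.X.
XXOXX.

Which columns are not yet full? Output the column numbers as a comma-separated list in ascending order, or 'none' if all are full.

col 0: top cell = 'X' → FULL
col 1: top cell = '.' → open
col 2: top cell = '.' → open
col 3: top cell = '.' → open
col 4: top cell = 'O' → FULL
col 5: top cell = '.' → open

Answer: 1,2,3,5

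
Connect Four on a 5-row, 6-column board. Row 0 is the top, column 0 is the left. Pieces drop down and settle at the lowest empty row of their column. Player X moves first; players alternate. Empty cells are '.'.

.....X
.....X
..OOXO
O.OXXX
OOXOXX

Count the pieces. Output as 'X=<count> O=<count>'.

X=9 O=8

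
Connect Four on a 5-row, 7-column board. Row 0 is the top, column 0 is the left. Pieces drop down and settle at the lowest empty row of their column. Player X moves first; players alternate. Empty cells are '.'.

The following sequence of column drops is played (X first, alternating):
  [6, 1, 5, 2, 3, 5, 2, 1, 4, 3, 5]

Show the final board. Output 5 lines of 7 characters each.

Move 1: X drops in col 6, lands at row 4
Move 2: O drops in col 1, lands at row 4
Move 3: X drops in col 5, lands at row 4
Move 4: O drops in col 2, lands at row 4
Move 5: X drops in col 3, lands at row 4
Move 6: O drops in col 5, lands at row 3
Move 7: X drops in col 2, lands at row 3
Move 8: O drops in col 1, lands at row 3
Move 9: X drops in col 4, lands at row 4
Move 10: O drops in col 3, lands at row 3
Move 11: X drops in col 5, lands at row 2

Answer: .......
.......
.....X.
.OXO.O.
.OOXXXX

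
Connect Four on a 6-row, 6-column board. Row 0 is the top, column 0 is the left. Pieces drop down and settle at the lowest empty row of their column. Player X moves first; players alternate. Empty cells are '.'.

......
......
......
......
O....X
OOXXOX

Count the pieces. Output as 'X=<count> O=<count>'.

X=4 O=4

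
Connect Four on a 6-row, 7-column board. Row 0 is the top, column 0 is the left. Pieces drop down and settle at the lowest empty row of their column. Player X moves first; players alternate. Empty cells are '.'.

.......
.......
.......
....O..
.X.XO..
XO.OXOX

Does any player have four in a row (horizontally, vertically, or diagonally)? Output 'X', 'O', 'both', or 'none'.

none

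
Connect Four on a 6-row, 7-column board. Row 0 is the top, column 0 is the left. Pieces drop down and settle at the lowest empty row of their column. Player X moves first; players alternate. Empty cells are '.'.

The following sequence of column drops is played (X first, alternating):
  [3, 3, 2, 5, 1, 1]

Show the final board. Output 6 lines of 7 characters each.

Answer: .......
.......
.......
.......
.O.O...
.XXX.O.

Derivation:
Move 1: X drops in col 3, lands at row 5
Move 2: O drops in col 3, lands at row 4
Move 3: X drops in col 2, lands at row 5
Move 4: O drops in col 5, lands at row 5
Move 5: X drops in col 1, lands at row 5
Move 6: O drops in col 1, lands at row 4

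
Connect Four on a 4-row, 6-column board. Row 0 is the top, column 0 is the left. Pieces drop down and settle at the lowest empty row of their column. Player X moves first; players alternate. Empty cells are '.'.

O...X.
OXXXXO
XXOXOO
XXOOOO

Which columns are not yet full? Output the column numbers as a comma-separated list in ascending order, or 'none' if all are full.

Answer: 1,2,3,5

Derivation:
col 0: top cell = 'O' → FULL
col 1: top cell = '.' → open
col 2: top cell = '.' → open
col 3: top cell = '.' → open
col 4: top cell = 'X' → FULL
col 5: top cell = '.' → open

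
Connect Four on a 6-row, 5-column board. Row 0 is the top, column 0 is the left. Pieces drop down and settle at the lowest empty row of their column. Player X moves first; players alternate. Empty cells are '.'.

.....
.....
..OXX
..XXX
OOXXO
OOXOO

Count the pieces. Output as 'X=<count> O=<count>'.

X=8 O=8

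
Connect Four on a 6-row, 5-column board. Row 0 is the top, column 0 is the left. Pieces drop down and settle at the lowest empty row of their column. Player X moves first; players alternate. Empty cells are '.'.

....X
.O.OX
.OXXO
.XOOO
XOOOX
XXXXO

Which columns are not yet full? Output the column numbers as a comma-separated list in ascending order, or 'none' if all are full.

Answer: 0,1,2,3

Derivation:
col 0: top cell = '.' → open
col 1: top cell = '.' → open
col 2: top cell = '.' → open
col 3: top cell = '.' → open
col 4: top cell = 'X' → FULL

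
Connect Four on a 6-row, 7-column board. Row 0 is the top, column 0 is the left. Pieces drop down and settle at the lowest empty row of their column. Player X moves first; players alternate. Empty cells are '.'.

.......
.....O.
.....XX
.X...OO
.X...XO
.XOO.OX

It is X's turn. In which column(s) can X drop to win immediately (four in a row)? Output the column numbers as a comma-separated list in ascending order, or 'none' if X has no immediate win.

col 0: drop X → no win
col 1: drop X → WIN!
col 2: drop X → no win
col 3: drop X → no win
col 4: drop X → no win
col 5: drop X → no win
col 6: drop X → no win

Answer: 1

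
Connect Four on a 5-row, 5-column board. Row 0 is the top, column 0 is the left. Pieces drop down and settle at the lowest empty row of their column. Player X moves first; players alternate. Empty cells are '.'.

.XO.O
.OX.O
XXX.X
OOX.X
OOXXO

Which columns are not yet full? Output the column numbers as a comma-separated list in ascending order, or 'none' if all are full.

Answer: 0,3

Derivation:
col 0: top cell = '.' → open
col 1: top cell = 'X' → FULL
col 2: top cell = 'O' → FULL
col 3: top cell = '.' → open
col 4: top cell = 'O' → FULL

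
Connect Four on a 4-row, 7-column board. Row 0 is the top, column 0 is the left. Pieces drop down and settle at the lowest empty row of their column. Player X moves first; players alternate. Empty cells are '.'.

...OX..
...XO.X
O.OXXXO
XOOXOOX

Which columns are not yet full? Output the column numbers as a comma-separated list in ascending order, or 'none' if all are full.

col 0: top cell = '.' → open
col 1: top cell = '.' → open
col 2: top cell = '.' → open
col 3: top cell = 'O' → FULL
col 4: top cell = 'X' → FULL
col 5: top cell = '.' → open
col 6: top cell = '.' → open

Answer: 0,1,2,5,6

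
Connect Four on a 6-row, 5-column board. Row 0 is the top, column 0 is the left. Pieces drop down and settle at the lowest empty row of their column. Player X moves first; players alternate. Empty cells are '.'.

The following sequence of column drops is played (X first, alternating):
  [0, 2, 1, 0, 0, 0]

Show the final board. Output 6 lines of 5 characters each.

Answer: .....
.....
O....
X....
O....
XXO..

Derivation:
Move 1: X drops in col 0, lands at row 5
Move 2: O drops in col 2, lands at row 5
Move 3: X drops in col 1, lands at row 5
Move 4: O drops in col 0, lands at row 4
Move 5: X drops in col 0, lands at row 3
Move 6: O drops in col 0, lands at row 2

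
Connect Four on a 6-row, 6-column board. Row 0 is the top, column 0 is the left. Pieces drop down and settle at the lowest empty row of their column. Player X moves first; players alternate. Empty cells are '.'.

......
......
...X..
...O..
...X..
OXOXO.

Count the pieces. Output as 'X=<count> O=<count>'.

X=4 O=4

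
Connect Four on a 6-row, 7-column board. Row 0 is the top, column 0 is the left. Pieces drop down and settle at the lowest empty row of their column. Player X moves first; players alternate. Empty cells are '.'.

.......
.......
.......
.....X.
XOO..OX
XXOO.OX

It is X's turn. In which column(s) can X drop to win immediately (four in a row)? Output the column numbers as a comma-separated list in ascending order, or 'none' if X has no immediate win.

Answer: none

Derivation:
col 0: drop X → no win
col 1: drop X → no win
col 2: drop X → no win
col 3: drop X → no win
col 4: drop X → no win
col 5: drop X → no win
col 6: drop X → no win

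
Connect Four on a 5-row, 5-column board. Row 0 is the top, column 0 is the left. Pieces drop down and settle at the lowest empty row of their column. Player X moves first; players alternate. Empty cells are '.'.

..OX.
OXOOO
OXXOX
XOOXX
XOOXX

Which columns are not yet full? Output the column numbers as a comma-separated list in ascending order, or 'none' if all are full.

col 0: top cell = '.' → open
col 1: top cell = '.' → open
col 2: top cell = 'O' → FULL
col 3: top cell = 'X' → FULL
col 4: top cell = '.' → open

Answer: 0,1,4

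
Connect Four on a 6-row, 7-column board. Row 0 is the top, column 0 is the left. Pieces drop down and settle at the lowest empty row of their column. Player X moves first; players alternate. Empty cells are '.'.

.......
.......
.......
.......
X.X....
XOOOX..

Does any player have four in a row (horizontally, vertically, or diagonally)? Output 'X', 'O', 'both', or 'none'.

none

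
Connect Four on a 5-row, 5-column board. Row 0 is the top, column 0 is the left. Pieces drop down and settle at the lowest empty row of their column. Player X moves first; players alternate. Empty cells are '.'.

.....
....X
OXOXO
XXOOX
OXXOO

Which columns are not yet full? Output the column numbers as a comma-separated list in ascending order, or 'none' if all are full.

Answer: 0,1,2,3,4

Derivation:
col 0: top cell = '.' → open
col 1: top cell = '.' → open
col 2: top cell = '.' → open
col 3: top cell = '.' → open
col 4: top cell = '.' → open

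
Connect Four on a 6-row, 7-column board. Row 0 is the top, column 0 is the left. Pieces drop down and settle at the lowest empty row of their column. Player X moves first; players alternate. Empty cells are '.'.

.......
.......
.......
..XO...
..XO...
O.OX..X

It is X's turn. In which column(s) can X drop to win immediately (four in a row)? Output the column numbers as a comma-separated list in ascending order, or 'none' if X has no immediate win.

col 0: drop X → no win
col 1: drop X → no win
col 2: drop X → no win
col 3: drop X → no win
col 4: drop X → no win
col 5: drop X → no win
col 6: drop X → no win

Answer: none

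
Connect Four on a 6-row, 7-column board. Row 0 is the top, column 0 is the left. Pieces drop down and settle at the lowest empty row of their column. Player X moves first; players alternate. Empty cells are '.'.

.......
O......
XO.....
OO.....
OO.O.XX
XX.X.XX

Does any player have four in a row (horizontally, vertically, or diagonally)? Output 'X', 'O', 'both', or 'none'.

none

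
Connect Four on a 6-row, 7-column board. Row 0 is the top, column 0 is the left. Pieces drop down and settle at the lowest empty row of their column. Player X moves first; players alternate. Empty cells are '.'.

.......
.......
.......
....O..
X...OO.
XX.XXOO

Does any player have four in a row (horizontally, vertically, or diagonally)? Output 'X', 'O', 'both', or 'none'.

none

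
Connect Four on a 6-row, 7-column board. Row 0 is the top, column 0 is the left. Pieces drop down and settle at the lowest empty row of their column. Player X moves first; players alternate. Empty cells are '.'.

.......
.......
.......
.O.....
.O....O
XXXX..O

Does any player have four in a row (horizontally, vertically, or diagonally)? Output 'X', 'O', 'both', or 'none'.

X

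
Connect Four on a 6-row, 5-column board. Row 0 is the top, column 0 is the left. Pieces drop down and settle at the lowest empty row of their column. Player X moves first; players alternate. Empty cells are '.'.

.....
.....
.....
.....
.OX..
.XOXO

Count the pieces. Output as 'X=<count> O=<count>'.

X=3 O=3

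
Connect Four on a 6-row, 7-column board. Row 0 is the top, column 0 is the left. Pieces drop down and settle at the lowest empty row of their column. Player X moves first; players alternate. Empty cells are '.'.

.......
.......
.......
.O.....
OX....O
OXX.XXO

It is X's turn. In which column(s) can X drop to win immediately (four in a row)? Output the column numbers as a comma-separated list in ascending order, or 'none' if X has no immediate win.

Answer: 3

Derivation:
col 0: drop X → no win
col 1: drop X → no win
col 2: drop X → no win
col 3: drop X → WIN!
col 4: drop X → no win
col 5: drop X → no win
col 6: drop X → no win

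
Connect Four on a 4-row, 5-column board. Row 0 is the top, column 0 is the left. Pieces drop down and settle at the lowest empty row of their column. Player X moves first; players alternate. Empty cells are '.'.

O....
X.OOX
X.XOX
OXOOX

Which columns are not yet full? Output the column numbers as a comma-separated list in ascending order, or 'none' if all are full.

col 0: top cell = 'O' → FULL
col 1: top cell = '.' → open
col 2: top cell = '.' → open
col 3: top cell = '.' → open
col 4: top cell = '.' → open

Answer: 1,2,3,4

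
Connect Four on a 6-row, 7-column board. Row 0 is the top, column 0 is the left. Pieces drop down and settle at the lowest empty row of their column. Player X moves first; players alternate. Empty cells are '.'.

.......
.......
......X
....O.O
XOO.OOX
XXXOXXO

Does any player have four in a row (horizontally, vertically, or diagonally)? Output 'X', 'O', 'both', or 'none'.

none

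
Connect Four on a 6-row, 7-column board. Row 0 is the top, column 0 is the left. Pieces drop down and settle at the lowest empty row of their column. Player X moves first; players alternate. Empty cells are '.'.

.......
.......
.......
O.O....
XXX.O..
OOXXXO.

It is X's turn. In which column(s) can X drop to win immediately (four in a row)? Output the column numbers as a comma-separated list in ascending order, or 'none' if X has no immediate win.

col 0: drop X → no win
col 1: drop X → no win
col 2: drop X → no win
col 3: drop X → WIN!
col 4: drop X → no win
col 5: drop X → no win
col 6: drop X → no win

Answer: 3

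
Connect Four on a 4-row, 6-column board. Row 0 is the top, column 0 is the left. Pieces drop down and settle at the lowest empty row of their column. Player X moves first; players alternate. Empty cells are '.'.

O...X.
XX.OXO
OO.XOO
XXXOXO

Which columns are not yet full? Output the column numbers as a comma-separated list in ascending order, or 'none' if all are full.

col 0: top cell = 'O' → FULL
col 1: top cell = '.' → open
col 2: top cell = '.' → open
col 3: top cell = '.' → open
col 4: top cell = 'X' → FULL
col 5: top cell = '.' → open

Answer: 1,2,3,5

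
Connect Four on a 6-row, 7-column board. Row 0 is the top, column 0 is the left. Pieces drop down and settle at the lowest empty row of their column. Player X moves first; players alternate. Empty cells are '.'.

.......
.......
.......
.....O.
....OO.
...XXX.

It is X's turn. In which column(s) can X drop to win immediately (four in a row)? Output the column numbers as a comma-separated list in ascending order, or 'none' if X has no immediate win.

Answer: 2,6

Derivation:
col 0: drop X → no win
col 1: drop X → no win
col 2: drop X → WIN!
col 3: drop X → no win
col 4: drop X → no win
col 5: drop X → no win
col 6: drop X → WIN!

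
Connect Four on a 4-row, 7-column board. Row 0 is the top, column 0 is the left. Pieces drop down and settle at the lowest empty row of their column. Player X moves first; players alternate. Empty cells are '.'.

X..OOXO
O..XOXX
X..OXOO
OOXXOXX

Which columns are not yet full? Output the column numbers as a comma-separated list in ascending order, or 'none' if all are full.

Answer: 1,2

Derivation:
col 0: top cell = 'X' → FULL
col 1: top cell = '.' → open
col 2: top cell = '.' → open
col 3: top cell = 'O' → FULL
col 4: top cell = 'O' → FULL
col 5: top cell = 'X' → FULL
col 6: top cell = 'O' → FULL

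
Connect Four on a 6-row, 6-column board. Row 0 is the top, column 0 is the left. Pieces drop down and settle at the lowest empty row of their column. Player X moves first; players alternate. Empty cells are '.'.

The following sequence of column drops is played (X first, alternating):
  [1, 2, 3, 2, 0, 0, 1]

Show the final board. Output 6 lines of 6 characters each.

Move 1: X drops in col 1, lands at row 5
Move 2: O drops in col 2, lands at row 5
Move 3: X drops in col 3, lands at row 5
Move 4: O drops in col 2, lands at row 4
Move 5: X drops in col 0, lands at row 5
Move 6: O drops in col 0, lands at row 4
Move 7: X drops in col 1, lands at row 4

Answer: ......
......
......
......
OXO...
XXOX..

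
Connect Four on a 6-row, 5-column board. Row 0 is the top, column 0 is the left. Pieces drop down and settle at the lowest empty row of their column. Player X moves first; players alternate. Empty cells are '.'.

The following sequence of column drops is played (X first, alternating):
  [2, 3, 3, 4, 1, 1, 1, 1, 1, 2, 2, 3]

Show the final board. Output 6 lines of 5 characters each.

Move 1: X drops in col 2, lands at row 5
Move 2: O drops in col 3, lands at row 5
Move 3: X drops in col 3, lands at row 4
Move 4: O drops in col 4, lands at row 5
Move 5: X drops in col 1, lands at row 5
Move 6: O drops in col 1, lands at row 4
Move 7: X drops in col 1, lands at row 3
Move 8: O drops in col 1, lands at row 2
Move 9: X drops in col 1, lands at row 1
Move 10: O drops in col 2, lands at row 4
Move 11: X drops in col 2, lands at row 3
Move 12: O drops in col 3, lands at row 3

Answer: .....
.X...
.O...
.XXO.
.OOX.
.XXOO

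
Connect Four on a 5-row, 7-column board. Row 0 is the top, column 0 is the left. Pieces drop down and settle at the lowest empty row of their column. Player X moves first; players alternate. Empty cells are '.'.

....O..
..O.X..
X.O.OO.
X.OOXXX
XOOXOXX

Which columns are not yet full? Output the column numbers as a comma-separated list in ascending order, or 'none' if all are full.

Answer: 0,1,2,3,5,6

Derivation:
col 0: top cell = '.' → open
col 1: top cell = '.' → open
col 2: top cell = '.' → open
col 3: top cell = '.' → open
col 4: top cell = 'O' → FULL
col 5: top cell = '.' → open
col 6: top cell = '.' → open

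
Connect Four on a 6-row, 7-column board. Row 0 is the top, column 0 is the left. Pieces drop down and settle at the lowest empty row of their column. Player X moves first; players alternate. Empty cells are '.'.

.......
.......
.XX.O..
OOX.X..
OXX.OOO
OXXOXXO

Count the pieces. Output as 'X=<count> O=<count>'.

X=10 O=10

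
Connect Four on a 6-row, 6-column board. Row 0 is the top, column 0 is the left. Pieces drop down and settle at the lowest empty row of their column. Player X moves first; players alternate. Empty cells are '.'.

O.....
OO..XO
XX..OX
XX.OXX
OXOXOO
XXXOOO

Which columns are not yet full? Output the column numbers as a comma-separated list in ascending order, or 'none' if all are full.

Answer: 1,2,3,4,5

Derivation:
col 0: top cell = 'O' → FULL
col 1: top cell = '.' → open
col 2: top cell = '.' → open
col 3: top cell = '.' → open
col 4: top cell = '.' → open
col 5: top cell = '.' → open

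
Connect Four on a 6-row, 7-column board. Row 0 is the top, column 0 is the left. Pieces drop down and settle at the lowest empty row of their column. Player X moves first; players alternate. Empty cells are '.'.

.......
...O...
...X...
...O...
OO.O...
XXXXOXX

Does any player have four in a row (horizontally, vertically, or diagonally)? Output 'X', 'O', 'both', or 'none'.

X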